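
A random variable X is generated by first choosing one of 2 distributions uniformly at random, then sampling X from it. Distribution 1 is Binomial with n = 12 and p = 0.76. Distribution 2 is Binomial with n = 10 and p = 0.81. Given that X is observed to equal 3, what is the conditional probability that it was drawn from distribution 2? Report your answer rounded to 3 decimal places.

0.691

Likelihoods P(X=3 | ·): 1: 0.000255132; 2: 0.000570048.
Posterior ∝ prior × likelihood. Numerator for 2: 0.5·0.000570048 = 0.000285024.
Normalizing constant: 0.5·0.000255132 + 0.5·0.000570048 = 0.00041259.
P(2 | observation) = 0.000285024 / 0.00041259 = 0.690817.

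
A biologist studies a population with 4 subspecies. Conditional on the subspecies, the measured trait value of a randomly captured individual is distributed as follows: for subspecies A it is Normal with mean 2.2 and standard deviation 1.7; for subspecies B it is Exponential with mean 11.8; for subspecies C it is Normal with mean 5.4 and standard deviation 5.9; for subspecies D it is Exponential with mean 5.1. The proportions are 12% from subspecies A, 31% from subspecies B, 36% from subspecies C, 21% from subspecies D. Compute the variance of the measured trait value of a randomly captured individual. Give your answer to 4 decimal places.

Per component, A: μ=2.2, E[X²]=7.73; B: μ=11.8, E[X²]=278.48; C: μ=5.4, E[X²]=63.97; D: μ=5.1, E[X²]=52.02.
E[X] = 0.12·2.2 + 0.31·11.8 + 0.36·5.4 + 0.21·5.1 = 6.937.
E[X²] = 0.12·7.73 + 0.31·278.48 + 0.36·63.97 + 0.21·52.02 = 121.21.
Var(X) = E[X²] − (E[X])² = 121.21 − 48.122 = 73.0878.

73.0878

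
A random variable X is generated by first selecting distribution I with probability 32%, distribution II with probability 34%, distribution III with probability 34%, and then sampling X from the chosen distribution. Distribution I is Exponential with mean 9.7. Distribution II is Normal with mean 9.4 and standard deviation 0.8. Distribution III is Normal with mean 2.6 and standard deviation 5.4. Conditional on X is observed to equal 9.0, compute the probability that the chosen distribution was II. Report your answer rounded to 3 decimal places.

0.854

Likelihoods f(9.0 | ·): I: 0.0407638; II: 0.440082; III: 0.0366014.
Posterior ∝ prior × likelihood. Numerator for II: 0.34·0.440082 = 0.149628.
Normalizing constant: 0.32·0.0407638 + 0.34·0.440082 + 0.34·0.0366014 = 0.175117.
P(II | observation) = 0.149628 / 0.175117 = 0.854446.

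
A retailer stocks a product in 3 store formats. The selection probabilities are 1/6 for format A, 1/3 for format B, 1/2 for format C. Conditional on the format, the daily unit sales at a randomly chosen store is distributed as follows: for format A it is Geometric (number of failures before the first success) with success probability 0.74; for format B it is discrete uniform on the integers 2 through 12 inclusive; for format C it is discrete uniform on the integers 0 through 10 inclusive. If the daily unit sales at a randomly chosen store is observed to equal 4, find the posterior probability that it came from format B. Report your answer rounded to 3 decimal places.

Likelihoods P(X=4 | ·): A: 0.00338162; B: 0.0909091; C: 0.0909091.
Posterior ∝ prior × likelihood. Numerator for B: 0.333333·0.0909091 = 0.030303.
Normalizing constant: 0.166667·0.00338162 + 0.333333·0.0909091 + 0.5·0.0909091 = 0.0763212.
P(B | observation) = 0.030303 / 0.0763212 = 0.397046.

0.397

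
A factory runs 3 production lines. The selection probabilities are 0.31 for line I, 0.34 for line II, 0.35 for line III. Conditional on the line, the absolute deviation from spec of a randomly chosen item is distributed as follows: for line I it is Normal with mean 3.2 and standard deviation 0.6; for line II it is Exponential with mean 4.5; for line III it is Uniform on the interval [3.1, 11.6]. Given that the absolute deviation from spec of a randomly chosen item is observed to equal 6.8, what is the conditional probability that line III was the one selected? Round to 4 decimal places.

0.7118

Likelihoods f(6.8 | ·): I: 1.01265e-08; II: 0.0490366; III: 0.117647.
Posterior ∝ prior × likelihood. Numerator for III: 0.35·0.117647 = 0.0411765.
Normalizing constant: 0.31·1.01265e-08 + 0.34·0.0490366 + 0.35·0.117647 = 0.0578489.
P(III | observation) = 0.0411765 / 0.0578489 = 0.711793.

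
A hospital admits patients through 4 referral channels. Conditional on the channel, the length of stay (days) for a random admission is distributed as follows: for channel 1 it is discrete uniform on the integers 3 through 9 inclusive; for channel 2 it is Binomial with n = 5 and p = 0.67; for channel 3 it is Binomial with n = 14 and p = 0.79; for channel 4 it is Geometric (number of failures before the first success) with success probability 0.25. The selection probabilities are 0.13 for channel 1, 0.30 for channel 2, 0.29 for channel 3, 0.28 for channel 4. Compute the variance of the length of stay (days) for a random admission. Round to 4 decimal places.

16.9089

Per component, 1: μ=6, E[X²]=40; 2: μ=3.35, E[X²]=12.328; 3: μ=11.06, E[X²]=124.646; 4: μ=3, E[X²]=21.
E[X] = 0.13·6 + 0.3·3.35 + 0.29·11.06 + 0.28·3 = 5.8324.
E[X²] = 0.13·40 + 0.3·12.328 + 0.29·124.646 + 0.28·21 = 50.9258.
Var(X) = E[X²] − (E[X])² = 50.9258 − 34.0169 = 16.9089.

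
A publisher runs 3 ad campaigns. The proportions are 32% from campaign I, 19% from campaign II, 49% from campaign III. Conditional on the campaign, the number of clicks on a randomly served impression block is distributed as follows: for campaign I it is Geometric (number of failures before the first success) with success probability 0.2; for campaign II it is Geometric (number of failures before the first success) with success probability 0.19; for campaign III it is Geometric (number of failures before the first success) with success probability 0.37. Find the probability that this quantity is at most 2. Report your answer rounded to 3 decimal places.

Conditional on each campaign, P(X ≤ 2): I: 0.488; II: 0.468559; III: 0.749953.
By total probability, P(X ≤ 2) = 0.32·0.488 + 0.19·0.468559 + 0.49·0.749953 = 0.612663.

0.613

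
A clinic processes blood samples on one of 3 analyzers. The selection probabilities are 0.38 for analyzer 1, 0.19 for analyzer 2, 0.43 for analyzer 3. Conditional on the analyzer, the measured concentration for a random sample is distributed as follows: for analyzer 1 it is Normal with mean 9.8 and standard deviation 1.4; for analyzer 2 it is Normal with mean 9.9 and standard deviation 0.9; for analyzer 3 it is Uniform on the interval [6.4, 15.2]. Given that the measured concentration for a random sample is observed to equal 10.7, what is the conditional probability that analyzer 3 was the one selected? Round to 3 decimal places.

Likelihoods f(10.7 | ·): 1: 0.231762; 2: 0.298603; 3: 0.113636.
Posterior ∝ prior × likelihood. Numerator for 3: 0.43·0.113636 = 0.0488636.
Normalizing constant: 0.38·0.231762 + 0.19·0.298603 + 0.43·0.113636 = 0.193668.
P(3 | observation) = 0.0488636 / 0.193668 = 0.252306.

0.252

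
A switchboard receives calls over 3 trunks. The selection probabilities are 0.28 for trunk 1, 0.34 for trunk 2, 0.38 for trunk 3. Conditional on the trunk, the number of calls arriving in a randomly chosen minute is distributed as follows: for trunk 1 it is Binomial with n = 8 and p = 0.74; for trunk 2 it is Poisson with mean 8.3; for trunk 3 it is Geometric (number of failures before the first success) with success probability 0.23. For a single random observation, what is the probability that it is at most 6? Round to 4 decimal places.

0.5976

Conditional on each trunk, P(X ≤ 6): 1: 0.657334; 2: 0.278121; 3: 0.839515.
By total probability, P(X ≤ 6) = 0.28·0.657334 + 0.34·0.278121 + 0.38·0.839515 = 0.59763.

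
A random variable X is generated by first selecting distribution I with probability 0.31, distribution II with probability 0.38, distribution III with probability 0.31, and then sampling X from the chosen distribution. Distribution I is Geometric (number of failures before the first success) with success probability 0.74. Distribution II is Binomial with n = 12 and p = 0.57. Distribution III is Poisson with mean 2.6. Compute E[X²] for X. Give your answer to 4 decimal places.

21.9832

For each component E[X²] = Var + (mean)², giving I: 0.598247; II: 49.7268; III: 9.36.
Overall E[X²] = 0.31·0.598247 + 0.38·49.7268 + 0.31·9.36 = 21.9832.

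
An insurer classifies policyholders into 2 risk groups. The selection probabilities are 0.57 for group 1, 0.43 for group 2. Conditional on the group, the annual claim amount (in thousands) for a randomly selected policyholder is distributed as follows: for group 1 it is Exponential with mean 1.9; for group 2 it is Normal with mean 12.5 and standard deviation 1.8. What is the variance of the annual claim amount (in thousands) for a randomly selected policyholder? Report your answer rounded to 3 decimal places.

Per component, 1: μ=1.9, E[X²]=7.22; 2: μ=12.5, E[X²]=159.49.
E[X] = 0.57·1.9 + 0.43·12.5 = 6.458.
E[X²] = 0.57·7.22 + 0.43·159.49 = 72.6961.
Var(X) = E[X²] − (E[X])² = 72.6961 − 41.7058 = 30.9903.

30.990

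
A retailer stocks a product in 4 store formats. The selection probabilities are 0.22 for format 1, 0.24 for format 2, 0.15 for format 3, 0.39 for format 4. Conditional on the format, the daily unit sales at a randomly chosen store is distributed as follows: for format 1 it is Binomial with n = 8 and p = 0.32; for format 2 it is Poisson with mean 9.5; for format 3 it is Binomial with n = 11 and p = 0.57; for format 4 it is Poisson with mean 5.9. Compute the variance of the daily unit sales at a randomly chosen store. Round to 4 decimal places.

Per component, 1: μ=2.56, E[X²]=8.2944; 2: μ=9.5, E[X²]=99.75; 3: μ=6.27, E[X²]=42.009; 4: μ=5.9, E[X²]=40.71.
E[X] = 0.22·2.56 + 0.24·9.5 + 0.15·6.27 + 0.39·5.9 = 6.0847.
E[X²] = 0.22·8.2944 + 0.24·99.75 + 0.15·42.009 + 0.39·40.71 = 47.943.
Var(X) = E[X²] − (E[X])² = 47.943 − 37.0236 = 10.9194.

10.9194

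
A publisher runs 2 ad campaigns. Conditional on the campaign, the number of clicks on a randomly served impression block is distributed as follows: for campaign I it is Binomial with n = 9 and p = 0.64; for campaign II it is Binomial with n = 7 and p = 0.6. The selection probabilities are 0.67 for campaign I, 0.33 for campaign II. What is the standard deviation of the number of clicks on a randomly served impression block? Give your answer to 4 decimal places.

1.5754

Per component, I: μ=5.76, E[X²]=35.2512; II: μ=4.2, E[X²]=19.32.
E[X] = 0.67·5.76 + 0.33·4.2 = 5.2452.
E[X²] = 0.67·35.2512 + 0.33·19.32 = 29.9939.
Var(X) = E[X²] − (E[X])² = 29.9939 − 27.5121 = 2.48178.
SD(X) = √2.48178 = 1.57537.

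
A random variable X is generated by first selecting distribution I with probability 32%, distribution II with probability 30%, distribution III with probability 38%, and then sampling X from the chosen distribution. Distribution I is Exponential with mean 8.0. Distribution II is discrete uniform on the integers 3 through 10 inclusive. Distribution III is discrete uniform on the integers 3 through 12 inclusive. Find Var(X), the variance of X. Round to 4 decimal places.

25.5504

Per component, I: μ=8, E[X²]=128; II: μ=6.5, E[X²]=47.5; III: μ=7.5, E[X²]=64.5.
E[X] = 0.32·8 + 0.3·6.5 + 0.38·7.5 = 7.36.
E[X²] = 0.32·128 + 0.3·47.5 + 0.38·64.5 = 79.72.
Var(X) = E[X²] − (E[X])² = 79.72 − 54.1696 = 25.5504.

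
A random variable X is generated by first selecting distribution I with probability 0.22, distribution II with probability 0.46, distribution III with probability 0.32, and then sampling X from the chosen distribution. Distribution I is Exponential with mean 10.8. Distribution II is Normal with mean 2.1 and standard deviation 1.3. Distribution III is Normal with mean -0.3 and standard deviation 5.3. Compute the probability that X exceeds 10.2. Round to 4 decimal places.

Conditional on each component, P(X > 10.2): I: 0.388896; II: 2.32075e-10; III: 0.0237882.
By total probability, P(X > 10.2) = 0.22·0.388896 + 0.46·2.32075e-10 + 0.32·0.0237882 = 0.0931693.

0.0932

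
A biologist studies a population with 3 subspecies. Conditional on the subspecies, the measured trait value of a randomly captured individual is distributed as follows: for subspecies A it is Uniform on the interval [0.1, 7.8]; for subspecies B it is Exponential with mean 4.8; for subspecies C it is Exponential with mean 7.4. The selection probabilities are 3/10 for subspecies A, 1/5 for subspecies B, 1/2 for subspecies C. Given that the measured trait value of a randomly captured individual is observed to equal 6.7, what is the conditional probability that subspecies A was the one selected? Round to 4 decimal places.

Likelihoods f(6.7 | ·): A: 0.12987; B: 0.0515889; C: 0.0546457.
Posterior ∝ prior × likelihood. Numerator for A: 0.3·0.12987 = 0.038961.
Normalizing constant: 0.3·0.12987 + 0.2·0.0515889 + 0.5·0.0546457 = 0.0766016.
P(A | observation) = 0.038961 / 0.0766016 = 0.508619.

0.5086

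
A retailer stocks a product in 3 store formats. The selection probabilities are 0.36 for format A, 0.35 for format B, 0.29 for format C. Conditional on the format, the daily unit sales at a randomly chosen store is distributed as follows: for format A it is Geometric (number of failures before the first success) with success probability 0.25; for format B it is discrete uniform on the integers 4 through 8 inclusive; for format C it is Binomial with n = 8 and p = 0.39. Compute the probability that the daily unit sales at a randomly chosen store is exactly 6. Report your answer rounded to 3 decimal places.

0.097

Conditional on each format, P(X = 6): A: 0.0444946; B: 0.2; C: 0.0366611.
By total probability, P(X = 6) = 0.36·0.0444946 + 0.35·0.2 + 0.29·0.0366611 = 0.0966498.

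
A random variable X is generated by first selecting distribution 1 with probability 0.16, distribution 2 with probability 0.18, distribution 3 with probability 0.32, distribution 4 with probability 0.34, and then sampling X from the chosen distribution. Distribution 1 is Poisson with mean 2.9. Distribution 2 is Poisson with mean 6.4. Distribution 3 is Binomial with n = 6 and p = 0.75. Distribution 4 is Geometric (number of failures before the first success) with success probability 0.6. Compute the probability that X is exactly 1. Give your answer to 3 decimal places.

Conditional on each component, P(X = 1): 1: 0.159567; 2: 0.010634; 3: 0.00439453; 4: 0.24.
By total probability, P(X = 1) = 0.16·0.159567 + 0.18·0.010634 + 0.32·0.00439453 + 0.34·0.24 = 0.110451.

0.110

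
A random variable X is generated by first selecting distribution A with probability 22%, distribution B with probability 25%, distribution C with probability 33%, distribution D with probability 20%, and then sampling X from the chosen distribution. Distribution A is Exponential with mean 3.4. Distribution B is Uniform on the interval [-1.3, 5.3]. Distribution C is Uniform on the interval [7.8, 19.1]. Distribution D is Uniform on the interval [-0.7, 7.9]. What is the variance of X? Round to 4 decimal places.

32.9846

Per component, A: μ=3.4, E[X²]=23.12; B: μ=2, E[X²]=7.63; C: μ=13.45, E[X²]=191.543; D: μ=3.6, E[X²]=19.1233.
E[X] = 0.22·3.4 + 0.25·2 + 0.33·13.45 + 0.2·3.6 = 6.4065.
E[X²] = 0.22·23.12 + 0.25·7.63 + 0.33·191.543 + 0.2·19.1233 = 74.0279.
Var(X) = E[X²] − (E[X])² = 74.0279 − 41.0432 = 32.9846.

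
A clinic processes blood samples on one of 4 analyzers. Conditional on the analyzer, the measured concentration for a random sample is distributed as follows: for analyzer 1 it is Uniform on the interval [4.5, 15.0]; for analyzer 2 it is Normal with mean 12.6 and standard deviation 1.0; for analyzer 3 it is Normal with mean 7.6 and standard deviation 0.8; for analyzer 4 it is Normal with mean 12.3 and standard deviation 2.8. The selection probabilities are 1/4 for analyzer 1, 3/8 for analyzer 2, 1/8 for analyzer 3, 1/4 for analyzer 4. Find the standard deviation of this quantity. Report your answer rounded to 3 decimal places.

2.810

Per component, 1: μ=9.75, E[X²]=104.25; 2: μ=12.6, E[X²]=159.76; 3: μ=7.6, E[X²]=58.4; 4: μ=12.3, E[X²]=159.13.
E[X] = 0.25·9.75 + 0.375·12.6 + 0.125·7.6 + 0.25·12.3 = 11.1875.
E[X²] = 0.25·104.25 + 0.375·159.76 + 0.125·58.4 + 0.25·159.13 = 133.055.
Var(X) = E[X²] − (E[X])² = 133.055 − 125.16 = 7.89484.
SD(X) = √7.89484 = 2.80978.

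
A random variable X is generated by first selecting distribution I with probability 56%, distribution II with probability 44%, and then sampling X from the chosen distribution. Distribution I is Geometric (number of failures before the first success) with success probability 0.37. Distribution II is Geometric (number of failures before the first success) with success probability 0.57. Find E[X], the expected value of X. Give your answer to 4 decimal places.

1.2854

Component means — I: 1.7027; II: 0.754386.
E[X] = 0.56·1.7027 + 0.44·0.754386 = 1.28544.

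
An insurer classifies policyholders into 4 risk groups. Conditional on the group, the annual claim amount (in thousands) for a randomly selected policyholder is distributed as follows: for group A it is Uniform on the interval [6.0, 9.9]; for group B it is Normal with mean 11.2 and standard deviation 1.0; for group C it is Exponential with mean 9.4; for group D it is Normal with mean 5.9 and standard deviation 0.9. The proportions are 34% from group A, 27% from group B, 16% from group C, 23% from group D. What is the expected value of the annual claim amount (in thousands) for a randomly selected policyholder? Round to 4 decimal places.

Component means — A: 7.95; B: 11.2; C: 9.4; D: 5.9.
E[X] = 0.34·7.95 + 0.27·11.2 + 0.16·9.4 + 0.23·5.9 = 8.588.

8.5880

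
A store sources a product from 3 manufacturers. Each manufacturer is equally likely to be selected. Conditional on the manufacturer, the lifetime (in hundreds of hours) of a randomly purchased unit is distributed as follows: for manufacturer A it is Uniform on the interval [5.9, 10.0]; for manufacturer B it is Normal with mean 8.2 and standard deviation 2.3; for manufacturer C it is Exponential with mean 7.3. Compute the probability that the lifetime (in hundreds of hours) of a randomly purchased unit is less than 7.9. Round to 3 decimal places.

0.532

Conditional on each manufacturer, P(X < 7.9): A: 0.487805; B: 0.448111; C: 0.661148.
By total probability, P(X < 7.9) = 0.333333·0.487805 + 0.333333·0.448111 + 0.333333·0.661148 = 0.532355.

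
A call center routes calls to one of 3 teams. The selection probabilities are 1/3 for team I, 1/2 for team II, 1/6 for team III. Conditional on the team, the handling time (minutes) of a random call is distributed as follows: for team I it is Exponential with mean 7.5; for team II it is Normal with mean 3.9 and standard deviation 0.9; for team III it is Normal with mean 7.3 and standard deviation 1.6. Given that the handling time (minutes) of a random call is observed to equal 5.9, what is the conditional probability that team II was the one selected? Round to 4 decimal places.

Likelihoods f(5.9 | ·): I: 0.0607147; II: 0.0375263; III: 0.170034.
Posterior ∝ prior × likelihood. Numerator for II: 0.5·0.0375263 = 0.0187631.
Normalizing constant: 0.333333·0.0607147 + 0.5·0.0375263 + 0.166667·0.170034 = 0.0673404.
P(II | observation) = 0.0187631 / 0.0673404 = 0.278631.

0.2786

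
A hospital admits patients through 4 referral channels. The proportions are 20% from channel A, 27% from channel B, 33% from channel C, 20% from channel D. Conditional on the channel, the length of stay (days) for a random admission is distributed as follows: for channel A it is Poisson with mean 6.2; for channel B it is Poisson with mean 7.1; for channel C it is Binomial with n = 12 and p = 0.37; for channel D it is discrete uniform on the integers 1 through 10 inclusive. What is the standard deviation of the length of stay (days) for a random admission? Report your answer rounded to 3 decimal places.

Per component, A: μ=6.2, E[X²]=44.64; B: μ=7.1, E[X²]=57.51; C: μ=4.44, E[X²]=22.5108; D: μ=5.5, E[X²]=38.5.
E[X] = 0.2·6.2 + 0.27·7.1 + 0.33·4.44 + 0.2·5.5 = 5.7222.
E[X²] = 0.2·44.64 + 0.27·57.51 + 0.33·22.5108 + 0.2·38.5 = 39.5843.
Var(X) = E[X²] − (E[X])² = 39.5843 − 32.7436 = 6.84069.
SD(X) = √6.84069 = 2.61547.

2.615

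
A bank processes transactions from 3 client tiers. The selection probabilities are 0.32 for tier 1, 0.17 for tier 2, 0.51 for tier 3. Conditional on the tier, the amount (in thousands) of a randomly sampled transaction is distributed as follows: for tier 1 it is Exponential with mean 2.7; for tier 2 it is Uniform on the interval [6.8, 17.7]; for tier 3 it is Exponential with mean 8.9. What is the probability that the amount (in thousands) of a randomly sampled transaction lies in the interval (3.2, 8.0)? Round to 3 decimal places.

0.248

Conditional on each tier, P(3.2 < X < 8.0): 1: 0.254024; 2: 0.110092; 3: 0.290963.
By total probability, P(3.2 < X < 8.0) = 0.32·0.254024 + 0.17·0.110092 + 0.51·0.290963 = 0.248395.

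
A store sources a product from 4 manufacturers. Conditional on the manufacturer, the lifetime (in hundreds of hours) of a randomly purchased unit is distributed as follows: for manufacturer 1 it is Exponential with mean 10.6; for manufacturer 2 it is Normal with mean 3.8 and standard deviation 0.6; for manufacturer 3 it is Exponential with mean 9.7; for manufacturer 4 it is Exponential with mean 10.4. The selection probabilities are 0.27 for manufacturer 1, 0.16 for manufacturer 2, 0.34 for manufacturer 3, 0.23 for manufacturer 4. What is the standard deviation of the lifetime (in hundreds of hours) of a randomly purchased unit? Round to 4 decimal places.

Per component, 1: μ=10.6, E[X²]=224.72; 2: μ=3.8, E[X²]=14.8; 3: μ=9.7, E[X²]=188.18; 4: μ=10.4, E[X²]=216.32.
E[X] = 0.27·10.6 + 0.16·3.8 + 0.34·9.7 + 0.23·10.4 = 9.16.
E[X²] = 0.27·224.72 + 0.16·14.8 + 0.34·188.18 + 0.23·216.32 = 176.777.
Var(X) = E[X²] − (E[X])² = 176.777 − 83.9056 = 92.8716.
SD(X) = √92.8716 = 9.63699.

9.6370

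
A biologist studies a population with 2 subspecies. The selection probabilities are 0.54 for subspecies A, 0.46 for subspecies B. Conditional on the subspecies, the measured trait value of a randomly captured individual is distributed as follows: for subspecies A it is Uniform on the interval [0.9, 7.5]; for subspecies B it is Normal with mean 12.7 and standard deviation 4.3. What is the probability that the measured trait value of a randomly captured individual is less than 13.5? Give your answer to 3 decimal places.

Conditional on each subspecies, P(X < 13.5): A: 1; B: 0.573796.
By total probability, P(X < 13.5) = 0.54·1 + 0.46·0.573796 = 0.803946.

0.804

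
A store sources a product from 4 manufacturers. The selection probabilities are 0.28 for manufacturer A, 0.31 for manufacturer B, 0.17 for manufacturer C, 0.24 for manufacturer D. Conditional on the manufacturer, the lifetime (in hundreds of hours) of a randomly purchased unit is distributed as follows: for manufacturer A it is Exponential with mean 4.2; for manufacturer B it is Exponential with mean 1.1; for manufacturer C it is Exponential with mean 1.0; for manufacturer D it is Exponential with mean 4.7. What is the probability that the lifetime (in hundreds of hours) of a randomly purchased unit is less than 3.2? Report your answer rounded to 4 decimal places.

Conditional on each manufacturer, P(X < 3.2): A: 0.533224; B: 0.945475; C: 0.959238; D: 0.493814.
By total probability, P(X < 3.2) = 0.28·0.533224 + 0.31·0.945475 + 0.17·0.959238 + 0.24·0.493814 = 0.723986.

0.7240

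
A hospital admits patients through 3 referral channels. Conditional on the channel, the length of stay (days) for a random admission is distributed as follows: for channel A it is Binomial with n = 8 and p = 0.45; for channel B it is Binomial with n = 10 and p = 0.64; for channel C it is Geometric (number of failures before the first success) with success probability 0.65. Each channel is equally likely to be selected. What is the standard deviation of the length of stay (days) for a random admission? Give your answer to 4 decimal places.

Per component, A: μ=3.6, E[X²]=14.94; B: μ=6.4, E[X²]=43.264; C: μ=0.538462, E[X²]=1.11834.
E[X] = 0.333333·3.6 + 0.333333·6.4 + 0.333333·0.538462 = 3.51282.
E[X²] = 0.333333·14.94 + 0.333333·43.264 + 0.333333·1.11834 = 19.7741.
Var(X) = E[X²] − (E[X])² = 19.7741 − 12.3399 = 7.43421.
SD(X) = √7.43421 = 2.72657.

2.7266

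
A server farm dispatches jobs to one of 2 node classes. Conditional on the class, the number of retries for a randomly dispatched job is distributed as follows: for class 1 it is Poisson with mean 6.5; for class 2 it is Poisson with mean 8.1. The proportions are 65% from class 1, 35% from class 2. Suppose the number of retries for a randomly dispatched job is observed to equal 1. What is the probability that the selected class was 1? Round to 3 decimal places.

0.881

Likelihoods P(X=1 | ·): 1: 0.00977235; 2: 0.00245867.
Posterior ∝ prior × likelihood. Numerator for 1: 0.65·0.00977235 = 0.00635203.
Normalizing constant: 0.65·0.00977235 + 0.35·0.00245867 = 0.00721256.
P(1 | observation) = 0.00635203 / 0.00721256 = 0.88069.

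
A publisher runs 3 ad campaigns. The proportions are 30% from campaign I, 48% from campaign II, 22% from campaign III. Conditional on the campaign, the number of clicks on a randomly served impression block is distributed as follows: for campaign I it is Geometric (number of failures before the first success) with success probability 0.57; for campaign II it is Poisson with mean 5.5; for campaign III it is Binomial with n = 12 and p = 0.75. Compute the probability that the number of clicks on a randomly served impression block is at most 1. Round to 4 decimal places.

Conditional on each campaign, P(X ≤ 1): I: 0.8151; II: 0.026564; III: 2.20537e-06.
By total probability, P(X ≤ 1) = 0.3·0.8151 + 0.48·0.026564 + 0.22·2.20537e-06 = 0.257281.

0.2573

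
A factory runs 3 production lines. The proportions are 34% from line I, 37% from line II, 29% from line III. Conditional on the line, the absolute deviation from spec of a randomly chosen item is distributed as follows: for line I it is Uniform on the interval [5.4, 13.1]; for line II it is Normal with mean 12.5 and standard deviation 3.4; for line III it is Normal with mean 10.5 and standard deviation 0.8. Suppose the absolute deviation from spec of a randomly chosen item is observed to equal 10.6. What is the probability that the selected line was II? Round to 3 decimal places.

0.165

Likelihoods f(10.6 | ·): I: 0.12987; II: 0.100374; III: 0.494797.
Posterior ∝ prior × likelihood. Numerator for II: 0.37·0.100374 = 0.0371382.
Normalizing constant: 0.34·0.12987 + 0.37·0.100374 + 0.29·0.494797 = 0.224785.
P(II | observation) = 0.0371382 / 0.224785 = 0.165217.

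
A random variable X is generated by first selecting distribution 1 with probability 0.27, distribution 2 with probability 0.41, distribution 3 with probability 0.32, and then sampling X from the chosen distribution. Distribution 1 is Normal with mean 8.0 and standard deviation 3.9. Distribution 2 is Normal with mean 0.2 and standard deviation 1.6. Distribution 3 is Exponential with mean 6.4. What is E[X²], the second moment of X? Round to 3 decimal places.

For each component E[X²] = Var + (mean)², giving 1: 79.21; 2: 2.6; 3: 81.92.
Overall E[X²] = 0.27·79.21 + 0.41·2.6 + 0.32·81.92 = 48.6671.

48.667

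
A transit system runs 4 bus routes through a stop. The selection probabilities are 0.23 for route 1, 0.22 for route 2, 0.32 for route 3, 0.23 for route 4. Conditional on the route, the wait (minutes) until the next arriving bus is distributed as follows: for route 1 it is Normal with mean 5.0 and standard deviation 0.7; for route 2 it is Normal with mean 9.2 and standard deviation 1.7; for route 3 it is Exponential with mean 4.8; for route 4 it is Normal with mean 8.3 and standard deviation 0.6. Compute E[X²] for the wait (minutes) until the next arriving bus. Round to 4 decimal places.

55.7924

For each component E[X²] = Var + (mean)², giving 1: 25.49; 2: 87.53; 3: 46.08; 4: 69.25.
Overall E[X²] = 0.23·25.49 + 0.22·87.53 + 0.32·46.08 + 0.23·69.25 = 55.7924.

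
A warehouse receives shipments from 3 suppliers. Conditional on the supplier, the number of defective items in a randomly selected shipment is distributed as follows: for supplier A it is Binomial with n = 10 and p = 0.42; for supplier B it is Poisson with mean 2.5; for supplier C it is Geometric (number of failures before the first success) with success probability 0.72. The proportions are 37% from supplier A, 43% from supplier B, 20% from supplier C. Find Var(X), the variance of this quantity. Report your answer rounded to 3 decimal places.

Per component, A: μ=4.2, E[X²]=20.076; B: μ=2.5, E[X²]=8.75; C: μ=0.388889, E[X²]=0.691358.
E[X] = 0.37·4.2 + 0.43·2.5 + 0.2·0.388889 = 2.70678.
E[X²] = 0.37·20.076 + 0.43·8.75 + 0.2·0.691358 = 11.3289.
Var(X) = E[X²] − (E[X])² = 11.3289 − 7.32665 = 4.00225.

4.002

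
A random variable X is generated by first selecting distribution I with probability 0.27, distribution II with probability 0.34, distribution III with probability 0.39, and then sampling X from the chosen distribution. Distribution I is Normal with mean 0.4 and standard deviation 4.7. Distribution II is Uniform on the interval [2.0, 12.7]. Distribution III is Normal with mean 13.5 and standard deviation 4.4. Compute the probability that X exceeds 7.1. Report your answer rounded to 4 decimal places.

0.5603

Conditional on each component, P(X > 7.1): I: 0.0770018; II: 0.523364; III: 0.927102.
By total probability, P(X > 7.1) = 0.27·0.0770018 + 0.34·0.523364 + 0.39·0.927102 = 0.560304.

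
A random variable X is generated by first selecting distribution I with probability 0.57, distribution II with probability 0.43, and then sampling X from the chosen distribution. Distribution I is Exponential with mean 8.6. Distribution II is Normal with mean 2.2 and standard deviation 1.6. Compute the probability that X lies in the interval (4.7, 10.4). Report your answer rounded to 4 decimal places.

Conditional on each component, P(4.7 < X < 10.4): I: 0.280561; II: 0.059085.
By total probability, P(4.7 < X < 10.4) = 0.57·0.280561 + 0.43·0.059085 = 0.185326.

0.1853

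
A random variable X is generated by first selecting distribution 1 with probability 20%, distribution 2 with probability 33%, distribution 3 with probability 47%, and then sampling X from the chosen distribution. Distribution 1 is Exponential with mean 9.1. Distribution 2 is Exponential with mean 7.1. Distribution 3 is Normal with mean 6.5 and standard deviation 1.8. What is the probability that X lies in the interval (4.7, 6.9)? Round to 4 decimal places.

Conditional on each component, P(4.7 < X < 6.9): 1: 0.128125; 2: 0.137444; 3: 0.429274.
By total probability, P(4.7 < X < 6.9) = 0.2·0.128125 + 0.33·0.137444 + 0.47·0.429274 = 0.27274.

0.2727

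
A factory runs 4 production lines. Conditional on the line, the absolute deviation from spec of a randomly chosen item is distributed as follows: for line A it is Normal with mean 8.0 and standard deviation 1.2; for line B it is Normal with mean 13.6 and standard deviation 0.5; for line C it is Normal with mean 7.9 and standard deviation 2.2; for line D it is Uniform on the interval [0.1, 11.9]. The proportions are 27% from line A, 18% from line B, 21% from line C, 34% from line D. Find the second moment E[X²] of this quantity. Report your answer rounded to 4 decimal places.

For each component E[X²] = Var + (mean)², giving A: 65.44; B: 185.21; C: 67.25; D: 47.6033.
Overall E[X²] = 0.27·65.44 + 0.18·185.21 + 0.21·67.25 + 0.34·47.6033 = 81.3142.

81.3142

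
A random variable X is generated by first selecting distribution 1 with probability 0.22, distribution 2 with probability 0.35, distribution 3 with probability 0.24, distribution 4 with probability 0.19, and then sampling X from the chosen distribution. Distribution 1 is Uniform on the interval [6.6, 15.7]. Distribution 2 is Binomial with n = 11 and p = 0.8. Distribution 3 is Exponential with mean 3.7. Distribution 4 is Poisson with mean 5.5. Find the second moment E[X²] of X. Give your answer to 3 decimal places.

69.953

For each component E[X²] = Var + (mean)², giving 1: 131.223; 2: 79.2; 3: 27.38; 4: 35.75.
Overall E[X²] = 0.22·131.223 + 0.35·79.2 + 0.24·27.38 + 0.19·35.75 = 69.9528.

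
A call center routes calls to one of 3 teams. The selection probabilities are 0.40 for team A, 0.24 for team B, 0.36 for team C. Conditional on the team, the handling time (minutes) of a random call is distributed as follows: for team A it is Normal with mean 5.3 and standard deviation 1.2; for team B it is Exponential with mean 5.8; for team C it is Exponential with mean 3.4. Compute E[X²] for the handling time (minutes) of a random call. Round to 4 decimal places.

36.2824

For each component E[X²] = Var + (mean)², giving A: 29.53; B: 67.28; C: 23.12.
Overall E[X²] = 0.4·29.53 + 0.24·67.28 + 0.36·23.12 = 36.2824.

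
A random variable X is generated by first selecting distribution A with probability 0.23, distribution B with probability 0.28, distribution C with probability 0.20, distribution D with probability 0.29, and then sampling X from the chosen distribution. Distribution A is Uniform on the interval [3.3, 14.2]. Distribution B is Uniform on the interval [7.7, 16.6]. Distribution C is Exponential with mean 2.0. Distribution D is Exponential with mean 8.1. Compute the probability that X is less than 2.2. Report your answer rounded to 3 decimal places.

Conditional on each component, P(X < 2.2): A: 0; B: 0; C: 0.667129; D: 0.237845.
By total probability, P(X < 2.2) = 0.23·0 + 0.28·0 + 0.2·0.667129 + 0.29·0.237845 = 0.202401.

0.202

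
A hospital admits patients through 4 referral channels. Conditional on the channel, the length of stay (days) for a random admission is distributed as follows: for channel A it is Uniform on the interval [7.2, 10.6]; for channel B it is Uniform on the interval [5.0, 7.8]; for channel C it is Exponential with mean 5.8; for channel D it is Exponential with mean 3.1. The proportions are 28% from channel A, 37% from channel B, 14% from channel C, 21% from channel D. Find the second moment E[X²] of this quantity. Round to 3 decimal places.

51.301

For each component E[X²] = Var + (mean)², giving A: 80.1733; B: 41.6133; C: 67.28; D: 19.22.
Overall E[X²] = 0.28·80.1733 + 0.37·41.6133 + 0.14·67.28 + 0.21·19.22 = 51.3009.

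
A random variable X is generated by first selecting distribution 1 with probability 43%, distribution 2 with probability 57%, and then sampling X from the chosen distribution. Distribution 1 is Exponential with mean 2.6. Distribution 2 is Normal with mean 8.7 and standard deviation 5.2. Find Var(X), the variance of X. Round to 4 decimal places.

Per component, 1: μ=2.6, E[X²]=13.52; 2: μ=8.7, E[X²]=102.73.
E[X] = 0.43·2.6 + 0.57·8.7 = 6.077.
E[X²] = 0.43·13.52 + 0.57·102.73 = 64.3697.
Var(X) = E[X²] − (E[X])² = 64.3697 − 36.9299 = 27.4398.

27.4398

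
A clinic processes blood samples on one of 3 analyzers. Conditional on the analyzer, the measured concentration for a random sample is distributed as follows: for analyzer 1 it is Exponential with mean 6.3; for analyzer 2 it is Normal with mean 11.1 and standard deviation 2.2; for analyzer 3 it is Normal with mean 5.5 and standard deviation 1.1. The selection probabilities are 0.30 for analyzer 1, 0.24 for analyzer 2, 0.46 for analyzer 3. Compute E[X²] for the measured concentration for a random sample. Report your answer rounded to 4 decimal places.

69.0176

For each component E[X²] = Var + (mean)², giving 1: 79.38; 2: 128.05; 3: 31.46.
Overall E[X²] = 0.3·79.38 + 0.24·128.05 + 0.46·31.46 = 69.0176.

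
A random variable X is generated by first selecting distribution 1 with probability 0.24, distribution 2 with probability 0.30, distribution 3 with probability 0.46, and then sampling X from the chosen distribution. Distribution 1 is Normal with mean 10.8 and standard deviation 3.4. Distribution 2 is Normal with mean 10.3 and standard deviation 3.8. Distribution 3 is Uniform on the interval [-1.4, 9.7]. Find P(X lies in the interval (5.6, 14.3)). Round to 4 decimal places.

0.5821

Conditional on each component, P(5.6 < X < 14.3): 1: 0.785276; 2: 0.745672; 3: 0.369369.
By total probability, P(5.6 < X < 14.3) = 0.24·0.785276 + 0.3·0.745672 + 0.46·0.369369 = 0.582078.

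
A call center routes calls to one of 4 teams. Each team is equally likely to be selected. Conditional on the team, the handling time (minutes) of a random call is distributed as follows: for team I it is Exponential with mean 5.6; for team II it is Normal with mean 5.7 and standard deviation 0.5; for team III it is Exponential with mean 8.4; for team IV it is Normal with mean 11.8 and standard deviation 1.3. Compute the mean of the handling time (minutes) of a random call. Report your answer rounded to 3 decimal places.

Component means — I: 5.6; II: 5.7; III: 8.4; IV: 11.8.
E[X] = 0.25·5.6 + 0.25·5.7 + 0.25·8.4 + 0.25·11.8 = 7.875.

7.875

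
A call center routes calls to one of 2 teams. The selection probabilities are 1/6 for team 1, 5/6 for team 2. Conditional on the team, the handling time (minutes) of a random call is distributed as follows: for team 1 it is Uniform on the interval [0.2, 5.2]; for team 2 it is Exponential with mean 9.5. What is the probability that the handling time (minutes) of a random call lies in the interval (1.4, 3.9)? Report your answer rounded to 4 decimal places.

0.2497

Conditional on each team, P(1.4 < X < 3.9): 1: 0.5; 2: 0.199675.
By total probability, P(1.4 < X < 3.9) = 0.166667·0.5 + 0.833333·0.199675 = 0.249729.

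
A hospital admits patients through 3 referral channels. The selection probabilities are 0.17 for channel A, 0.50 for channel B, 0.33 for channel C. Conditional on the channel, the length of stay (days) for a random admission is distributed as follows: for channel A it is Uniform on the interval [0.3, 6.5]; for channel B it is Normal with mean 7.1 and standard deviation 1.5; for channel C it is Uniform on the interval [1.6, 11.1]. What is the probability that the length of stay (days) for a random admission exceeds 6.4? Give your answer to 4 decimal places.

Conditional on each channel, P(X > 6.4): A: 0.016129; B: 0.679631; C: 0.494737.
By total probability, P(X > 6.4) = 0.17·0.016129 + 0.5·0.679631 + 0.33·0.494737 = 0.50582.

0.5058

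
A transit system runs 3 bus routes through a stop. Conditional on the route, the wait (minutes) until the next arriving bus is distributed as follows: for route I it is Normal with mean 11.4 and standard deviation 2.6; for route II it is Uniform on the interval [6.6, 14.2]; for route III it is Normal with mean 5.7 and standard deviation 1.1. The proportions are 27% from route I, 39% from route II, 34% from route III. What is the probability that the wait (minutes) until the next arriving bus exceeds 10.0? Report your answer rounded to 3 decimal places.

0.406

Conditional on each route, P(X > 10.0): I: 0.704871; II: 0.552632; III: 4.6322e-05.
By total probability, P(X > 10.0) = 0.27·0.704871 + 0.39·0.552632 + 0.34·4.6322e-05 = 0.405857.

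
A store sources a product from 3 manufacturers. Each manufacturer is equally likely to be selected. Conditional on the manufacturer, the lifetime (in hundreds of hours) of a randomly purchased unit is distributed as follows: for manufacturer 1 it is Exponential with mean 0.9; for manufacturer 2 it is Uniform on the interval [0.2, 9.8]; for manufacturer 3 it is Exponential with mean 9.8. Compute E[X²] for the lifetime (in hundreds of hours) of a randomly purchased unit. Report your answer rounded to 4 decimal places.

75.4600

For each component E[X²] = Var + (mean)², giving 1: 1.62; 2: 32.68; 3: 192.08.
Overall E[X²] = 0.333333·1.62 + 0.333333·32.68 + 0.333333·192.08 = 75.46.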